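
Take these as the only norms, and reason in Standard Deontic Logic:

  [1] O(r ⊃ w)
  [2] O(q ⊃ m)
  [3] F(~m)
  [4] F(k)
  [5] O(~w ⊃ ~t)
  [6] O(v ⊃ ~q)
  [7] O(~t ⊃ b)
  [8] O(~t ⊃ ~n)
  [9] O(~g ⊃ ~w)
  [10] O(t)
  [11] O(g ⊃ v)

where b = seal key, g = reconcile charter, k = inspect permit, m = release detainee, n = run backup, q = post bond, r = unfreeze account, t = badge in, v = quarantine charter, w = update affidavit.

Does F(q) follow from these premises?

Yes

Premise 10 gives O(t).
The contrapositive of premise 5 (O(~w ⊃ ~t)) is O(t ⊃ w), and O(t) is already established, so O(w).
The contrapositive of premise 9 (O(~g ⊃ ~w)) is O(w ⊃ g), and O(w) is already established, so O(g).
With premise 11, O(g ⊃ v), the K-axiom yields O(v).
From O(v) and premise 6, O(v ⊃ ~q), we obtain O(~q).
Premises 1, 2, 3, 4, 7, 8 do not contribute to this derivation.
So O(~q) holds, i.e. F(q). The claim follows.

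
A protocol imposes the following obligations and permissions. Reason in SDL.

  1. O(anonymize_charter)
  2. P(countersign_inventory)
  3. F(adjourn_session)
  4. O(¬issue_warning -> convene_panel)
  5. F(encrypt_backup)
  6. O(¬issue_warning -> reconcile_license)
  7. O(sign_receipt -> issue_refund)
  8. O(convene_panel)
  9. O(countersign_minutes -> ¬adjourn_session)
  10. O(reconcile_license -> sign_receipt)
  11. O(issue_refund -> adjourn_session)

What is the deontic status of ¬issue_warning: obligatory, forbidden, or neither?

Forbidden

F(adjourn_session) at premise 3 means O(¬adjourn_session).
Premise 11 is O(issue_refund -> adjourn_session); contrapositively O(¬adjourn_session -> ¬issue_refund). Since O(¬adjourn_session) holds, K gives O(¬issue_refund).
The contrapositive of premise 7 (O(sign_receipt -> issue_refund)) is O(¬issue_refund -> ¬sign_receipt), and O(¬issue_refund) is already established, so O(¬sign_receipt).
Premise 10 is O(reconcile_license -> sign_receipt); contrapositively O(¬sign_receipt -> ¬reconcile_license). Since O(¬sign_receipt) holds, K gives O(¬reconcile_license).
Premise 6 is O(¬issue_warning -> reconcile_license); contrapositively O(¬reconcile_license -> issue_warning). Since O(¬reconcile_license) holds, K gives O(issue_warning).
Premises 1, 2, 4, 5, 8, 9 do not contribute to this derivation.
Thus O(issue_warning), which is F(¬issue_warning): ¬issue_warning is forbidden.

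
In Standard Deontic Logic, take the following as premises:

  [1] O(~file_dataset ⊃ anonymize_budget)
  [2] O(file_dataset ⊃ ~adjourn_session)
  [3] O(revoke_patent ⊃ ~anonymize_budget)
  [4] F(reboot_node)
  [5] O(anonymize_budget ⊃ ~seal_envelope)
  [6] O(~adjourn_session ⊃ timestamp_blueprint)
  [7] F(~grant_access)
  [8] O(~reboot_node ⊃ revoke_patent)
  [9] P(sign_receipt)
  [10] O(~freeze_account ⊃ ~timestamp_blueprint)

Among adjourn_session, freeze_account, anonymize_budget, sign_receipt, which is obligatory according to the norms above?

freeze_account

Premise 4, F(reboot_node), is equivalent to O(~reboot_node).
From O(~reboot_node) and premise 8, O(~reboot_node ⊃ revoke_patent), we obtain O(revoke_patent).
Applying K to premise 3 (O(revoke_patent ⊃ ~anonymize_budget)) and O(revoke_patent) yields O(~anonymize_budget).
Premise 1 is O(~file_dataset ⊃ anonymize_budget); contrapositively O(~anonymize_budget ⊃ file_dataset). Since O(~anonymize_budget) holds, K gives O(file_dataset).
Applying K to premise 2 (O(file_dataset ⊃ ~adjourn_session)) and O(file_dataset) yields O(~adjourn_session).
Premise 6 is O(~adjourn_session ⊃ timestamp_blueprint); since O(~adjourn_session), deontic closure gives O(timestamp_blueprint).
Premise 10, O(~freeze_account ⊃ ~timestamp_blueprint), contraposes to O(timestamp_blueprint ⊃ freeze_account); with O(timestamp_blueprint) we get O(freeze_account).
So O(freeze_account) holds — freeze_account is obligatory. None of the other listed options is made obligatory by any chain of premises.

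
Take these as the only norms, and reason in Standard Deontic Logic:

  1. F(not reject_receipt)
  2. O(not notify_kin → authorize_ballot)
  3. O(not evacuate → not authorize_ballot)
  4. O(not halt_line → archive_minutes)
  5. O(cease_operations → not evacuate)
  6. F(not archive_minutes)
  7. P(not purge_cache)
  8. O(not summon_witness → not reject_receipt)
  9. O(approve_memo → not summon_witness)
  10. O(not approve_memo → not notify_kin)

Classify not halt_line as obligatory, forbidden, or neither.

Neither

Premise 4 is O(not halt_line → archive_minutes); even if O(archive_minutes) held, inferring O(not halt_line) would be affirming the consequent — invalid.
No premise or chain of K-axiom applications forces O(not halt_line), and none forces O(halt_line). So not halt_line is neither obligatory nor forbidden under these norms.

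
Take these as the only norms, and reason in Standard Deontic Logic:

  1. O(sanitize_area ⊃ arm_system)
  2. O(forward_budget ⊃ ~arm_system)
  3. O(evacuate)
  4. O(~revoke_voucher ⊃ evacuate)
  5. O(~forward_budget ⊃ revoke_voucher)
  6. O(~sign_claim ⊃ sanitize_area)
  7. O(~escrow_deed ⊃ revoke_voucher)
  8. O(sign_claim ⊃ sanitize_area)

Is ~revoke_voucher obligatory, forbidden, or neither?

Forbidden

By case analysis on sign_claim: premise 8 gives O(sign_claim ⊃ sanitize_area) and premise 6 gives O(~sign_claim ⊃ sanitize_area), so O(sanitize_area) either way.
With premise 1, O(sanitize_area ⊃ arm_system), the K-axiom yields O(arm_system).
Premise 2, O(forward_budget ⊃ ~arm_system), contraposes to O(arm_system ⊃ ~forward_budget); with O(arm_system) we get O(~forward_budget).
Premise 5 is O(~forward_budget ⊃ revoke_voucher); since O(~forward_budget), deontic closure gives O(revoke_voucher).
Premises 3, 4, 7 do not contribute to this derivation.
Thus O(revoke_voucher), which is F(~revoke_voucher): ~revoke_voucher is forbidden.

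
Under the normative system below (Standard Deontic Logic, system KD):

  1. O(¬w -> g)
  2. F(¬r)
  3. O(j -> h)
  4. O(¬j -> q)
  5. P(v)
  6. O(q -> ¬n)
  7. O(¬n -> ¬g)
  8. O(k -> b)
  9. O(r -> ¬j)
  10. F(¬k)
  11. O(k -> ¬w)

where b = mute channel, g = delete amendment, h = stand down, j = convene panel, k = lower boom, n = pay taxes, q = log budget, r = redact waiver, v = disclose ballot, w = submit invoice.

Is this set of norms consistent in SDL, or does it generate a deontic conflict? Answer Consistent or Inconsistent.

F(¬r) at premise 2 means O(r).
Applying K to premise 9 (O(r -> ¬j)) and O(r) yields O(¬j).
From O(¬j) and premise 4, O(¬j -> q), we obtain O(q).
Premise 6 is O(q -> ¬n); since O(q), deontic closure gives O(¬n).
Premise 7 is O(¬n -> ¬g); since O(¬n), deontic closure gives O(¬g).
Premise 1, O(¬w -> g), contraposes to O(¬g -> w); with O(¬g) we get O(w).
Premise 11 is O(k -> ¬w); contrapositively O(w -> ¬k). Since O(w) holds, K gives O(¬k).
However, F(¬k) at premise 10 amounts to O(k).
We now have both O(¬k) and O(k) — k is simultaneously obligatory and forbidden, violating the D-axiom.

Inconsistent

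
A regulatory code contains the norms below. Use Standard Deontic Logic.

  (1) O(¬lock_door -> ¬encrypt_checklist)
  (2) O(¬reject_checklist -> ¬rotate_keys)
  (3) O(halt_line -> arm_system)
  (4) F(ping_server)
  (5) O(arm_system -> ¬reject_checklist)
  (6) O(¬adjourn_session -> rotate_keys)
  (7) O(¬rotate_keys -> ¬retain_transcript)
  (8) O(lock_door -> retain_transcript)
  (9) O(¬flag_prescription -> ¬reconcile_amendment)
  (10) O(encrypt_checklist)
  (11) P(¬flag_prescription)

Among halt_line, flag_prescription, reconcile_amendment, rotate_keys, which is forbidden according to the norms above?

halt_line

From premise 10 we have O(encrypt_checklist).
Premise 1 is O(¬lock_door -> ¬encrypt_checklist); contrapositively O(encrypt_checklist -> lock_door). Since O(encrypt_checklist) holds, K gives O(lock_door).
Premise 8 is O(lock_door -> retain_transcript); since O(lock_door), deontic closure gives O(retain_transcript).
Premise 7 is O(¬rotate_keys -> ¬retain_transcript); contrapositively O(retain_transcript -> rotate_keys). Since O(retain_transcript) holds, K gives O(rotate_keys).
Premise 2, O(¬reject_checklist -> ¬rotate_keys), contraposes to O(rotate_keys -> reject_checklist); with O(rotate_keys) we get O(reject_checklist).
The contrapositive of premise 5 (O(arm_system -> ¬reject_checklist)) is O(reject_checklist -> ¬arm_system), and O(reject_checklist) is already established, so O(¬arm_system).
The contrapositive of premise 3 (O(halt_line -> arm_system)) is O(¬arm_system -> ¬halt_line), and O(¬arm_system) is already established, so O(¬halt_line).
So O(¬halt_line) holds, i.e. halt_line is forbidden. None of the other listed options is forbidden under the premises.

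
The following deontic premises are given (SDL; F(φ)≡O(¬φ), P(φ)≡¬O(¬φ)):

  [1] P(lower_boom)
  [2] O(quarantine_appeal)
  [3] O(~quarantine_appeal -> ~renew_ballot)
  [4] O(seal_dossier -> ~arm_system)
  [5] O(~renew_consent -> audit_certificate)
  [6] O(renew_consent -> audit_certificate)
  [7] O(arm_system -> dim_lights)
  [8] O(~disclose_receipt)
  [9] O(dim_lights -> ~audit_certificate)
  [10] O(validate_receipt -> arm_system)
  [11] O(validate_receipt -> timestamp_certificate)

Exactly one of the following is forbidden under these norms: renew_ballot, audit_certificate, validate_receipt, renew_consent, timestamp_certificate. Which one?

Premises 6 and 5 cover both cases: O(renew_consent -> audit_certificate) and O(~renew_consent -> audit_certificate). Since renew_consent ∨ ~renew_consent is a tautology, O(audit_certificate) follows.
Premise 9 is O(dim_lights -> ~audit_certificate); contrapositively O(audit_certificate -> ~dim_lights). Since O(audit_certificate) holds, K gives O(~dim_lights).
Premise 7, O(arm_system -> dim_lights), contraposes to O(~dim_lights -> ~arm_system); with O(~dim_lights) we get O(~arm_system).
Premise 10 is O(validate_receipt -> arm_system); contrapositively O(~arm_system -> ~validate_receipt). Since O(~arm_system) holds, K gives O(~validate_receipt).
So O(~validate_receipt) holds, i.e. validate_receipt is forbidden. None of the other listed options is forbidden under the premises.

validate_receipt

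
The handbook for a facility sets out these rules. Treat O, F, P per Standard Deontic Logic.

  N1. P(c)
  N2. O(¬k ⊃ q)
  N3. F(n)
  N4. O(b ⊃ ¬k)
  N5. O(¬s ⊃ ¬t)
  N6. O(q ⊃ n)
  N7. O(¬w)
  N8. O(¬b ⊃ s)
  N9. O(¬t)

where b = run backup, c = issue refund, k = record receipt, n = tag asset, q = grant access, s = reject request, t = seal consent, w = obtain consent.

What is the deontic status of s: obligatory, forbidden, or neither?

Premise 3, F(n), is equivalent to O(¬n).
Premise 6, O(q ⊃ n), contraposes to O(¬n ⊃ ¬q); with O(¬n) we get O(¬q).
The contrapositive of premise 2 (O(¬k ⊃ q)) is O(¬q ⊃ k), and O(¬q) is already established, so O(k).
Premise 4 is O(b ⊃ ¬k); contrapositively O(k ⊃ ¬b). Since O(k) holds, K gives O(¬b).
Applying K to premise 8 (O(¬b ⊃ s)) and O(¬b) yields O(s).
Premises 1, 5, 7, 9 do not contribute to this derivation.
Hence s is obligatory.

Obligatory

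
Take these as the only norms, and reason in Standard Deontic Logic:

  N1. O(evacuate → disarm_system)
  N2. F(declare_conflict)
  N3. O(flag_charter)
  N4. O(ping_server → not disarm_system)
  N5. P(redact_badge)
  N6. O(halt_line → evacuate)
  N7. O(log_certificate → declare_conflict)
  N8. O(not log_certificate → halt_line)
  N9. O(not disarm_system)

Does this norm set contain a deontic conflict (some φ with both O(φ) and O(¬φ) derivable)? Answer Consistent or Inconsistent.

Premise 9 states O(not disarm_system) outright.
The contrapositive of premise 1 (O(evacuate → disarm_system)) is O(not disarm_system → not evacuate), and O(not disarm_system) is already established, so O(not evacuate).
Premise 6, O(halt_line → evacuate), contraposes to O(not evacuate → not halt_line); with O(not evacuate) we get O(not halt_line).
The contrapositive of premise 8 (O(not log_certificate → halt_line)) is O(not halt_line → log_certificate), and O(not halt_line) is already established, so O(log_certificate).
Applying K to premise 7 (O(log_certificate → declare_conflict)) and O(log_certificate) yields O(declare_conflict).
Yet premise 2 is F(declare_conflict), i.e. O(not declare_conflict).
We now have both O(declare_conflict) and O(not declare_conflict) — declare_conflict is simultaneously obligatory and forbidden, violating the D-axiom.

Inconsistent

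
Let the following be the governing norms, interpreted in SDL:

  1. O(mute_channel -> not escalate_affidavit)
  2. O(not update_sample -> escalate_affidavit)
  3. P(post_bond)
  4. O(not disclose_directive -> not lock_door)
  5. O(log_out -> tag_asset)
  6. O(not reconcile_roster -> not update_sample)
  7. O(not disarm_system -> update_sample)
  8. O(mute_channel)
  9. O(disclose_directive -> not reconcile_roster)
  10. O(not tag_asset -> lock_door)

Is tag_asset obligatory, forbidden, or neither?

Premise 8 gives O(mute_channel).
From O(mute_channel) and premise 1, O(mute_channel -> not escalate_affidavit), we obtain O(not escalate_affidavit).
Premise 2 is O(not update_sample -> escalate_affidavit); contrapositively O(not escalate_affidavit -> update_sample). Since O(not escalate_affidavit) holds, K gives O(update_sample).
Premise 6, O(not reconcile_roster -> not update_sample), contraposes to O(update_sample -> reconcile_roster); with O(update_sample) we get O(reconcile_roster).
The contrapositive of premise 9 (O(disclose_directive -> not reconcile_roster)) is O(reconcile_roster -> not disclose_directive), and O(reconcile_roster) is already established, so O(not disclose_directive).
From O(not disclose_directive) and premise 4, O(not disclose_directive -> not lock_door), we obtain O(not lock_door).
Premise 10, O(not tag_asset -> lock_door), contraposes to O(not lock_door -> tag_asset); with O(not lock_door) we get O(tag_asset).
Premises 3, 5, 7 do not contribute to this derivation.
Hence tag_asset is obligatory.

Obligatory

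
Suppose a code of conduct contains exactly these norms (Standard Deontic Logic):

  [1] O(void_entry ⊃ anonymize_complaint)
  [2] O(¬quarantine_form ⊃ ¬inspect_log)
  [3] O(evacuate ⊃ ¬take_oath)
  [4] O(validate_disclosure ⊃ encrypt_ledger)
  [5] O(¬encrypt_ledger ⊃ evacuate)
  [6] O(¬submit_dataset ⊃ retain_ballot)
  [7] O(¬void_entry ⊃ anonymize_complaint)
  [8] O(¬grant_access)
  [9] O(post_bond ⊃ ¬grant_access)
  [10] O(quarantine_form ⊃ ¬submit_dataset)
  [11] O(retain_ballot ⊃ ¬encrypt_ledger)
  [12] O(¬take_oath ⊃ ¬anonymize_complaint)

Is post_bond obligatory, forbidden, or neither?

Neither

Premise 9 is O(post_bond ⊃ ¬grant_access); even if O(¬grant_access) held, inferring O(post_bond) would be affirming the consequent — invalid.
No premise or chain of K-axiom applications forces O(post_bond), and none forces O(¬post_bond). So post_bond is neither obligatory nor forbidden under these norms.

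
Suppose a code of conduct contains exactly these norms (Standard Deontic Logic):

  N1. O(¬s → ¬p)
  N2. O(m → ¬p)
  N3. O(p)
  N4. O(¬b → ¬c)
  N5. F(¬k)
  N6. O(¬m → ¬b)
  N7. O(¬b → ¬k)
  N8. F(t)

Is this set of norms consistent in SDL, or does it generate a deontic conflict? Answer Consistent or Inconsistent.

Premise 5 is F(¬k), i.e. O(k).
The contrapositive of premise 7 (O(¬b → ¬k)) is O(k → b), and O(k) is already established, so O(b).
Premise 6 is O(¬m → ¬b); contrapositively O(b → m). Since O(b) holds, K gives O(m).
From O(m) and premise 2, O(m → ¬p), we obtain O(¬p).
But premise 3 directly asserts O(p).
We now have both O(¬p) and O(p) — p is simultaneously obligatory and forbidden, violating the D-axiom.

Inconsistent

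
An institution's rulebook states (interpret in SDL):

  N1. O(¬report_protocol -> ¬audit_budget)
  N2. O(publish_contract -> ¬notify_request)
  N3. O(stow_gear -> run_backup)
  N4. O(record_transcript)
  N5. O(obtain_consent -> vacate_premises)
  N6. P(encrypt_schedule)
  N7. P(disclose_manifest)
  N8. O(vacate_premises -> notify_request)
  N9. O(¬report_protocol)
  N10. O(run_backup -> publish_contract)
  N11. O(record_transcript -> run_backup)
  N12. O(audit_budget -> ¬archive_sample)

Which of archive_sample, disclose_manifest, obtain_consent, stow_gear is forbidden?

From premise 4 we have O(record_transcript).
With premise 11, O(record_transcript -> run_backup), the K-axiom yields O(run_backup).
From O(run_backup) and premise 10, O(run_backup -> publish_contract), we obtain O(publish_contract).
From O(publish_contract) and premise 2, O(publish_contract -> ¬notify_request), we obtain O(¬notify_request).
Premise 8 is O(vacate_premises -> notify_request); contrapositively O(¬notify_request -> ¬vacate_premises). Since O(¬notify_request) holds, K gives O(¬vacate_premises).
Premise 5, O(obtain_consent -> vacate_premises), contraposes to O(¬vacate_premises -> ¬obtain_consent); with O(¬vacate_premises) we get O(¬obtain_consent).
So O(¬obtain_consent) holds, i.e. obtain_consent is forbidden. None of the other listed options is forbidden under the premises.

obtain_consent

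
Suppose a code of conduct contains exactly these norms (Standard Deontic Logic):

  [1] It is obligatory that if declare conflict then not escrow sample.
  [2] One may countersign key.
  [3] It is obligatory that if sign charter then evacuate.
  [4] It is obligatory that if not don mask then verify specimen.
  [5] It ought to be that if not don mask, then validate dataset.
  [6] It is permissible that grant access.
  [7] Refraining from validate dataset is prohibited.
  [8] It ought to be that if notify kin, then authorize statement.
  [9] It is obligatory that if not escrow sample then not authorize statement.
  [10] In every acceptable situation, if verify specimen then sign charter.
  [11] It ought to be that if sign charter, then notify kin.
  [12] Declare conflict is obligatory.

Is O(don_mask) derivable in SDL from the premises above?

Yes

Premise 12 states O(declare_conflict) outright.
With premise 1, O(declare_conflict → ¬escrow_sample), the K-axiom yields O(¬escrow_sample).
Applying K to premise 9 (O(¬escrow_sample → ¬authorize_statement)) and O(¬escrow_sample) yields O(¬authorize_statement).
Premise 8 is O(notify_kin → authorize_statement); contrapositively O(¬authorize_statement → ¬notify_kin). Since O(¬authorize_statement) holds, K gives O(¬notify_kin).
The contrapositive of premise 11 (O(sign_charter → notify_kin)) is O(¬notify_kin → ¬sign_charter), and O(¬notify_kin) is already established, so O(¬sign_charter).
The contrapositive of premise 10 (O(verify_specimen → sign_charter)) is O(¬sign_charter → ¬verify_specimen), and O(¬sign_charter) is already established, so O(¬verify_specimen).
Premise 4, O(¬don_mask → verify_specimen), contraposes to O(¬verify_specimen → don_mask); with O(¬verify_specimen) we get O(don_mask).
Premises 2, 3, 5, 6, 7 do not contribute to this derivation.
So O(don_mask) follows.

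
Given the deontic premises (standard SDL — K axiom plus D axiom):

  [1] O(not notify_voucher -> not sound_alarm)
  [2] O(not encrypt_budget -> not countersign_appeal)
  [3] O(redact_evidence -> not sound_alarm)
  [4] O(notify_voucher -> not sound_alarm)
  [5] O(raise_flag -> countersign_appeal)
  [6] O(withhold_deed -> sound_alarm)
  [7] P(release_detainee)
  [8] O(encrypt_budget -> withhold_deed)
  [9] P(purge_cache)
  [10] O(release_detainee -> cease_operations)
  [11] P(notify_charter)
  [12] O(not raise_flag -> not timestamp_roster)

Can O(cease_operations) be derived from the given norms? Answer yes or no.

No

Premise 10 is O(release_detainee -> cease_operations), but O(release_detainee) is not derivable from the premises (the permission P(release_detainee) asserts only not O(not release_detainee), not O(release_detainee)), so it does not yield O(cease_operations).
No other premise forces O(cease_operations). An ideal world satisfying every premise can still have cease_operations false, so O(cease_operations) is not derivable.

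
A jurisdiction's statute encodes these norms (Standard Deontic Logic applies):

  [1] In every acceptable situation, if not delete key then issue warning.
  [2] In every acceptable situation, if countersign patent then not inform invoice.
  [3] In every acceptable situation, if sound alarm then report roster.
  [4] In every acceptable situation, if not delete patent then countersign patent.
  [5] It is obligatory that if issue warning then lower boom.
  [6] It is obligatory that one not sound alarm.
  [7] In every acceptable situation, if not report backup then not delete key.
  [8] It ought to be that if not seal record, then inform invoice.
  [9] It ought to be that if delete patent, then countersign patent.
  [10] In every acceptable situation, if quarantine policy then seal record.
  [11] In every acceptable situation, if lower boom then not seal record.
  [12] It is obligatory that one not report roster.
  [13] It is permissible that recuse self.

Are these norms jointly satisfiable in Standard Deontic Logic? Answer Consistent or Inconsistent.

Premise 3 is O(sound_alarm → report_roster), but O(sound_alarm) is not derivable from the premises, so it does not yield O(report_roster).
So O(report_roster) is not derivable, and the apparent clash with O(¬report_roster) does not arise.
A world satisfying every obligation exists (e.g. countersign_patent=true, delete_key=true, delete_patent=false, inform_invoice=false, issue_warning=false, lower_boom=false, quarantine_policy=false, recuse_self=false, report_backup=true, report_roster=false, seal_record=true, sound_alarm=false); no atom is both obligatory and forbidden, so the set is consistent.

Consistent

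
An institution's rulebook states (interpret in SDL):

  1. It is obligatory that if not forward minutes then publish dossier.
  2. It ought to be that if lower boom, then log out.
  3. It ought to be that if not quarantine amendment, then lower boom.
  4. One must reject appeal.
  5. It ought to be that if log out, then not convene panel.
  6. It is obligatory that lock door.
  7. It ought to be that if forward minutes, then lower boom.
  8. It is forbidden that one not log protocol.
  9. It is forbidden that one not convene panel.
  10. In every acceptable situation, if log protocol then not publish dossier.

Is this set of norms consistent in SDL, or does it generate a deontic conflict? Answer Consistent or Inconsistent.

Inconsistent

Premise 8, F(¬log_protocol), is equivalent to O(log_protocol).
With premise 10, O(log_protocol → ¬publish_dossier), the K-axiom yields O(¬publish_dossier).
Premise 1 is O(¬forward_minutes → publish_dossier); contrapositively O(¬publish_dossier → forward_minutes). Since O(¬publish_dossier) holds, K gives O(forward_minutes).
With premise 7, O(forward_minutes → lower_boom), the K-axiom yields O(lower_boom).
With premise 2, O(lower_boom → log_out), the K-axiom yields O(log_out).
Applying K to premise 5 (O(log_out → ¬convene_panel)) and O(log_out) yields O(¬convene_panel).
However, F(¬convene_panel) at premise 9 amounts to O(convene_panel).
We now have both O(¬convene_panel) and O(convene_panel) — convene_panel is simultaneously obligatory and forbidden, violating the D-axiom.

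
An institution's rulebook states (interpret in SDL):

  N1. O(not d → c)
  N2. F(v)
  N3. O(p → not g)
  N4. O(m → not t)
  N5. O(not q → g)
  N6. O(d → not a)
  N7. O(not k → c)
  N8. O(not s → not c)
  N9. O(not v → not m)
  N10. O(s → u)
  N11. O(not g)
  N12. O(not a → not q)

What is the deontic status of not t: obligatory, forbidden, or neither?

Neither

Premise 4 is O(m → not t), but O(m) is not derivable from the premises, so it does not yield O(not t).
No premise or chain of K-axiom applications forces O(not t), and none forces O(t). So not t is neither obligatory nor forbidden under these norms.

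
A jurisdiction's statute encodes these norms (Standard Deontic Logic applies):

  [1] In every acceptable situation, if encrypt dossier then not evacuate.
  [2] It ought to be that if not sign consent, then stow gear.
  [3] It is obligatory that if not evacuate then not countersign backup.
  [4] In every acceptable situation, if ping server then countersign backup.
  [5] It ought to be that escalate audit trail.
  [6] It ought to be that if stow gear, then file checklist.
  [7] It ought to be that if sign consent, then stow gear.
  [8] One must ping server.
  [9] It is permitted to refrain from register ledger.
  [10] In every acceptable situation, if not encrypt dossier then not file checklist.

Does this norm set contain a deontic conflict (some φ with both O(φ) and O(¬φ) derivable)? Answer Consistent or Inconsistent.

Inconsistent

Premises 2 and 7 are O(¬sign_consent → stow_gear) and O(sign_consent → stow_gear); every ideal world satisfies ¬sign_consent or sign_consent, so in either case stow_gear holds — hence O(stow_gear).
With premise 6, O(stow_gear → file_checklist), the K-axiom yields O(file_checklist).
Premise 10, O(¬encrypt_dossier → ¬file_checklist), contraposes to O(file_checklist → encrypt_dossier); with O(file_checklist) we get O(encrypt_dossier).
Premise 1 is O(encrypt_dossier → ¬evacuate); since O(encrypt_dossier), deontic closure gives O(¬evacuate).
Premise 3 is O(¬evacuate → ¬countersign_backup); since O(¬evacuate), deontic closure gives O(¬countersign_backup).
Premise 4, O(ping_server → countersign_backup), contraposes to O(¬countersign_backup → ¬ping_server); with O(¬countersign_backup) we get O(¬ping_server).
But premise 8 directly asserts O(ping_server).
We now have both O(¬ping_server) and O(ping_server) — ping_server is simultaneously obligatory and forbidden, violating the D-axiom.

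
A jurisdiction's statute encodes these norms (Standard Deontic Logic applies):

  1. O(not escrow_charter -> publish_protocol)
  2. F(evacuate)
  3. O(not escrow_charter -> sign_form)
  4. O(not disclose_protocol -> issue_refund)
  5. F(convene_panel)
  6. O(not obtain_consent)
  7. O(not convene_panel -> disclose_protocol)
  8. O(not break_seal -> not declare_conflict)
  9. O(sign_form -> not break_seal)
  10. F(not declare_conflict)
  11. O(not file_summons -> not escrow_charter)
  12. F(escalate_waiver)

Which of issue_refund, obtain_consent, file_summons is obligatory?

file_summons

Premise 10, F(not declare_conflict), is equivalent to O(declare_conflict).
Premise 8 is O(not break_seal -> not declare_conflict); contrapositively O(declare_conflict -> break_seal). Since O(declare_conflict) holds, K gives O(break_seal).
Premise 9, O(sign_form -> not break_seal), contraposes to O(break_seal -> not sign_form); with O(break_seal) we get O(not sign_form).
Premise 3 is O(not escrow_charter -> sign_form); contrapositively O(not sign_form -> escrow_charter). Since O(not sign_form) holds, K gives O(escrow_charter).
Premise 11 is O(not file_summons -> not escrow_charter); contrapositively O(escrow_charter -> file_summons). Since O(escrow_charter) holds, K gives O(file_summons).
So O(file_summons) holds — file_summons is obligatory. None of the other listed options is made obligatory by any chain of premises.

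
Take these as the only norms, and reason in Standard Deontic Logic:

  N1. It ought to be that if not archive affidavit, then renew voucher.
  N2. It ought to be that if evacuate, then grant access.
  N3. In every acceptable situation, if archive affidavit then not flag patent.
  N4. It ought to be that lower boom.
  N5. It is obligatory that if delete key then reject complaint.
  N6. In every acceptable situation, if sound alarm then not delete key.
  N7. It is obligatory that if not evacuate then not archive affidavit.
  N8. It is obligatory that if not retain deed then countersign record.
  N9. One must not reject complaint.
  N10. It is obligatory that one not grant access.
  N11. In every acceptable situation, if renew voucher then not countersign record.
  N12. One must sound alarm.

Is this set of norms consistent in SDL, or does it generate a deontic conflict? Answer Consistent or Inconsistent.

Premise 5 is O(delete_key → reject_complaint), but O(delete_key) is not derivable from the premises, so it does not yield O(reject_complaint).
So O(reject_complaint) is not derivable, and the apparent clash with O(¬reject_complaint) does not arise.
A world satisfying every obligation exists (e.g. archive_affidavit=false, countersign_record=false, delete_key=false, evacuate=false, flag_patent=false, grant_access=false, lower_boom=true, reject_complaint=false, renew_voucher=true, retain_deed=true, sound_alarm=true); no atom is both obligatory and forbidden, so the set is consistent.

Consistent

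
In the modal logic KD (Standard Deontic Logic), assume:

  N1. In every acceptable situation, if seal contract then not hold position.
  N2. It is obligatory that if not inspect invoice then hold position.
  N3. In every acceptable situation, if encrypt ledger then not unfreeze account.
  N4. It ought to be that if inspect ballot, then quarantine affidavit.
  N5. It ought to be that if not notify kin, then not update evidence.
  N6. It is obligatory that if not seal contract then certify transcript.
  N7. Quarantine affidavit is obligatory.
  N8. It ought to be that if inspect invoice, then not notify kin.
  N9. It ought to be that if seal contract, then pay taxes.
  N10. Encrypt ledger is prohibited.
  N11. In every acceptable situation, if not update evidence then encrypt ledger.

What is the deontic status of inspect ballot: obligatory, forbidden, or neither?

Premise 4 is O(inspect_ballot → quarantine_affidavit); even if O(quarantine_affidavit) held, inferring O(inspect_ballot) would be affirming the consequent — invalid.
No premise or chain of K-axiom applications forces O(inspect_ballot), and none forces O(¬inspect_ballot). So inspect_ballot is neither obligatory nor forbidden under these norms.

Neither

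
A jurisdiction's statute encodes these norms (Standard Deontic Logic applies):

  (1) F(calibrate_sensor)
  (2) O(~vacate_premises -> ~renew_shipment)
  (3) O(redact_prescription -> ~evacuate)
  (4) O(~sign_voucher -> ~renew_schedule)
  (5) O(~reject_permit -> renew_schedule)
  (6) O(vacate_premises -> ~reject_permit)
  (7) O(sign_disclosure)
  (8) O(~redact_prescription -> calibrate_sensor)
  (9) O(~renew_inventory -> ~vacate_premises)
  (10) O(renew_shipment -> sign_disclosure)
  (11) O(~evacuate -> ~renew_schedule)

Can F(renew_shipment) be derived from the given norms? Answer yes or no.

Yes

F(calibrate_sensor) at premise 1 means O(~calibrate_sensor).
Premise 8 is O(~redact_prescription -> calibrate_sensor); contrapositively O(~calibrate_sensor -> redact_prescription). Since O(~calibrate_sensor) holds, K gives O(redact_prescription).
Premise 3 is O(redact_prescription -> ~evacuate); since O(redact_prescription), deontic closure gives O(~evacuate).
From O(~evacuate) and premise 11, O(~evacuate -> ~renew_schedule), we obtain O(~renew_schedule).
Premise 5, O(~reject_permit -> renew_schedule), contraposes to O(~renew_schedule -> reject_permit); with O(~renew_schedule) we get O(reject_permit).
Premise 6 is O(vacate_premises -> ~reject_permit); contrapositively O(reject_permit -> ~vacate_premises). Since O(reject_permit) holds, K gives O(~vacate_premises).
Applying K to premise 2 (O(~vacate_premises -> ~renew_shipment)) and O(~vacate_premises) yields O(~renew_shipment).
Premises 4, 7, 9, 10 do not contribute to this derivation.
So O(~renew_shipment) holds, i.e. F(renew_shipment). The claim follows.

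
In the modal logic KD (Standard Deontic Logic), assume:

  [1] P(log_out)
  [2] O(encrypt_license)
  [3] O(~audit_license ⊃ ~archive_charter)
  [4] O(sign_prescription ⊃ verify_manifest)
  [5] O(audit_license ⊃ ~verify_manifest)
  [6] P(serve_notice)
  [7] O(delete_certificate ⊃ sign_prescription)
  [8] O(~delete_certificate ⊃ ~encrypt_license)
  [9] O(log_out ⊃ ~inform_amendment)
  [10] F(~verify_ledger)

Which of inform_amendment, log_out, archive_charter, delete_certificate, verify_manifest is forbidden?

Premise 2 states O(encrypt_license) outright.
The contrapositive of premise 8 (O(~delete_certificate ⊃ ~encrypt_license)) is O(encrypt_license ⊃ delete_certificate), and O(encrypt_license) is already established, so O(delete_certificate).
Applying K to premise 7 (O(delete_certificate ⊃ sign_prescription)) and O(delete_certificate) yields O(sign_prescription).
From O(sign_prescription) and premise 4, O(sign_prescription ⊃ verify_manifest), we obtain O(verify_manifest).
The contrapositive of premise 5 (O(audit_license ⊃ ~verify_manifest)) is O(verify_manifest ⊃ ~audit_license), and O(verify_manifest) is already established, so O(~audit_license).
Premise 3 is O(~audit_license ⊃ ~archive_charter); since O(~audit_license), deontic closure gives O(~archive_charter).
So O(~archive_charter) holds, i.e. archive_charter is forbidden. None of the other listed options is forbidden under the premises.

archive_charter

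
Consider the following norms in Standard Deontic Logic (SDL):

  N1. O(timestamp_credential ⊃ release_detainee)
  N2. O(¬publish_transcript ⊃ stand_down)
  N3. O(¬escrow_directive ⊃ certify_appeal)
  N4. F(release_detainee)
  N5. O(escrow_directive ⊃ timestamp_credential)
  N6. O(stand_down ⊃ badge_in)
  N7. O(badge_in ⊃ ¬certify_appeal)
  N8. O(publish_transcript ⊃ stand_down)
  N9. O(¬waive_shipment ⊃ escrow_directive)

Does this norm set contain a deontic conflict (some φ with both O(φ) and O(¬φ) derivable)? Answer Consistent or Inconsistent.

Premises 2 and 8 are O(¬publish_transcript ⊃ stand_down) and O(publish_transcript ⊃ stand_down); every ideal world satisfies ¬publish_transcript or publish_transcript, so in either case stand_down holds — hence O(stand_down).
Premise 6 is O(stand_down ⊃ badge_in); since O(stand_down), deontic closure gives O(badge_in).
Applying K to premise 7 (O(badge_in ⊃ ¬certify_appeal)) and O(badge_in) yields O(¬certify_appeal).
Premise 3, O(¬escrow_directive ⊃ certify_appeal), contraposes to O(¬certify_appeal ⊃ escrow_directive); with O(¬certify_appeal) we get O(escrow_directive).
Applying K to premise 5 (O(escrow_directive ⊃ timestamp_credential)) and O(escrow_directive) yields O(timestamp_credential).
Premise 1 is O(timestamp_credential ⊃ release_detainee); since O(timestamp_credential), deontic closure gives O(release_detainee).
But premise 4, F(release_detainee), means O(¬release_detainee).
We now have both O(release_detainee) and O(¬release_detainee) — release_detainee is simultaneously obligatory and forbidden, violating the D-axiom.

Inconsistent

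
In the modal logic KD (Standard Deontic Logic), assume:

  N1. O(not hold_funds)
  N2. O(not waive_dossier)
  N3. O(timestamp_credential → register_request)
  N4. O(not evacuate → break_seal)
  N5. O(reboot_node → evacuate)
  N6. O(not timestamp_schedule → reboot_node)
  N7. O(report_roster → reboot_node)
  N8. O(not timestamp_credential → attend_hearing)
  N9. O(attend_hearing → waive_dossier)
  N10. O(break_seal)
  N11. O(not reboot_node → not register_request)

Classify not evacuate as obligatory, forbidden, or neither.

Premise 2 states O(not waive_dossier) outright.
The contrapositive of premise 9 (O(attend_hearing → waive_dossier)) is O(not waive_dossier → not attend_hearing), and O(not waive_dossier) is already established, so O(not attend_hearing).
Premise 8, O(not timestamp_credential → attend_hearing), contraposes to O(not attend_hearing → timestamp_credential); with O(not attend_hearing) we get O(timestamp_credential).
Premise 3 is O(timestamp_credential → register_request); since O(timestamp_credential), deontic closure gives O(register_request).
Premise 11 is O(not reboot_node → not register_request); contrapositively O(register_request → reboot_node). Since O(register_request) holds, K gives O(reboot_node).
Premise 5 is O(reboot_node → evacuate); since O(reboot_node), deontic closure gives O(evacuate).
Premises 1, 4, 6, 7, 10 do not contribute to this derivation.
Thus O(evacuate), which is F(not evacuate): not evacuate is forbidden.

Forbidden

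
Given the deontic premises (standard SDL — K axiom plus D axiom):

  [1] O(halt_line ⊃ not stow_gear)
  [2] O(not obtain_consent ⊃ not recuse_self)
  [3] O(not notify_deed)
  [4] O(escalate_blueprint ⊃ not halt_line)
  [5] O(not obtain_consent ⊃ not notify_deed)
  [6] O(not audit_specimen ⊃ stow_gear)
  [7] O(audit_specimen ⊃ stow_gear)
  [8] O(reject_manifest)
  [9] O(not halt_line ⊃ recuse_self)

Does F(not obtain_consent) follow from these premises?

Premises 6 and 7 cover both cases: O(not audit_specimen ⊃ stow_gear) and O(audit_specimen ⊃ stow_gear). Since not audit_specimen ∨ audit_specimen is a tautology, O(stow_gear) follows.
The contrapositive of premise 1 (O(halt_line ⊃ not stow_gear)) is O(stow_gear ⊃ not halt_line), and O(stow_gear) is already established, so O(not halt_line).
With premise 9, O(not halt_line ⊃ recuse_self), the K-axiom yields O(recuse_self).
The contrapositive of premise 2 (O(not obtain_consent ⊃ not recuse_self)) is O(recuse_self ⊃ obtain_consent), and O(recuse_self) is already established, so O(obtain_consent).
Premises 3, 4, 5, 8 do not contribute to this derivation.
So O(obtain_consent) holds, i.e. F(not obtain_consent). The claim follows.

Yes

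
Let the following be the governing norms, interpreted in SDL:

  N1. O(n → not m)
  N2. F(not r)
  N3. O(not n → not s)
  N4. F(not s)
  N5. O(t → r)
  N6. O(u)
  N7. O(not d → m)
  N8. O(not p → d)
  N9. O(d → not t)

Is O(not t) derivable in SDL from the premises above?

Premise 4, F(not s), is equivalent to O(s).
Premise 3 is O(not n → not s); contrapositively O(s → n). Since O(s) holds, K gives O(n).
From O(n) and premise 1, O(n → not m), we obtain O(not m).
Premise 7, O(not d → m), contraposes to O(not m → d); with O(not m) we get O(d).
Premise 9 is O(d → not t); since O(d), deontic closure gives O(not t).
Premises 2, 5, 6, 8 do not contribute to this derivation.
So O(not t) follows.

Yes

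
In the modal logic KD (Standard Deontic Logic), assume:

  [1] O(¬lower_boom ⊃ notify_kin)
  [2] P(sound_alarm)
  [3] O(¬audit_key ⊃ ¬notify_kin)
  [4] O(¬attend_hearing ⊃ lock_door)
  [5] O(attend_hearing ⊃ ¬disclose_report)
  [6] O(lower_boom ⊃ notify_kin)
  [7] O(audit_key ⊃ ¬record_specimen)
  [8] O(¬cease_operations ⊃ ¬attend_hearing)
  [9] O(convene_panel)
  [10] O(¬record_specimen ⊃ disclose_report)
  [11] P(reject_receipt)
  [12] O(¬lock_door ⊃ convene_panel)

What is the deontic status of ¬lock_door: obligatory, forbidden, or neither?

Forbidden

Premises 1 and 6 cover both cases: O(¬lower_boom ⊃ notify_kin) and O(lower_boom ⊃ notify_kin). Since ¬lower_boom ∨ lower_boom is a tautology, O(notify_kin) follows.
Premise 3, O(¬audit_key ⊃ ¬notify_kin), contraposes to O(notify_kin ⊃ audit_key); with O(notify_kin) we get O(audit_key).
Premise 7 is O(audit_key ⊃ ¬record_specimen); since O(audit_key), deontic closure gives O(¬record_specimen).
From O(¬record_specimen) and premise 10, O(¬record_specimen ⊃ disclose_report), we obtain O(disclose_report).
Premise 5 is O(attend_hearing ⊃ ¬disclose_report); contrapositively O(disclose_report ⊃ ¬attend_hearing). Since O(disclose_report) holds, K gives O(¬attend_hearing).
Premise 4 is O(¬attend_hearing ⊃ lock_door); since O(¬attend_hearing), deontic closure gives O(lock_door).
Premises 2, 8, 9, 11, 12 do not contribute to this derivation.
Thus O(lock_door), which is F(¬lock_door): ¬lock_door is forbidden.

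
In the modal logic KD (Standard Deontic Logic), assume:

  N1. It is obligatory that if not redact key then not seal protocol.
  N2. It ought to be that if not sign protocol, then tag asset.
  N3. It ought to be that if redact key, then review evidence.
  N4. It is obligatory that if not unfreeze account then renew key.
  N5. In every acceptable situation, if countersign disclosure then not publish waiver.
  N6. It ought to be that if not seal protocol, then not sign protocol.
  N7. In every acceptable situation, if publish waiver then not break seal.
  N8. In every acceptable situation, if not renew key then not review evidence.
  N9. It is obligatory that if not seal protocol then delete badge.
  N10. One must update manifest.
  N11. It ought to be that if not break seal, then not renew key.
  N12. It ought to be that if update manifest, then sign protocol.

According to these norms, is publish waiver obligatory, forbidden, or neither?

Forbidden

Premise 10 states O(update_manifest) outright.
Applying K to premise 12 (O(update_manifest → sign_protocol)) and O(update_manifest) yields O(sign_protocol).
The contrapositive of premise 6 (O(¬seal_protocol → ¬sign_protocol)) is O(sign_protocol → seal_protocol), and O(sign_protocol) is already established, so O(seal_protocol).
Premise 1 is O(¬redact_key → ¬seal_protocol); contrapositively O(seal_protocol → redact_key). Since O(seal_protocol) holds, K gives O(redact_key).
Premise 3 is O(redact_key → review_evidence); since O(redact_key), deontic closure gives O(review_evidence).
Premise 8, O(¬renew_key → ¬review_evidence), contraposes to O(review_evidence → renew_key); with O(review_evidence) we get O(renew_key).
The contrapositive of premise 11 (O(¬break_seal → ¬renew_key)) is O(renew_key → break_seal), and O(renew_key) is already established, so O(break_seal).
The contrapositive of premise 7 (O(publish_waiver → ¬break_seal)) is O(break_seal → ¬publish_waiver), and O(break_seal) is already established, so O(¬publish_waiver).
Premises 2, 4, 5, 9 do not contribute to this derivation.
Thus O(¬publish_waiver), which is F(publish_waiver): publish_waiver is forbidden.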